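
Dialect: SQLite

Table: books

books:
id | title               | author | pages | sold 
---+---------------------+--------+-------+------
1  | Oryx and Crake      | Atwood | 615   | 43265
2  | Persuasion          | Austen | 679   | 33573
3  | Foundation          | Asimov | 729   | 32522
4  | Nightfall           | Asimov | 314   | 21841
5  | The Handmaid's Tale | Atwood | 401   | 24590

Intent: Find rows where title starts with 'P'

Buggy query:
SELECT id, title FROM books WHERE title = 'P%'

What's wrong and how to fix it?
Bug: Wildcards only work with LIKE; '=' treats '%' as a literal character

Fix: Use LIKE for wildcard pattern matching

Corrected query:
SELECT id, title FROM books WHERE title LIKE 'P%'

Result:
id | title     
---+-----------
2  | Persuasion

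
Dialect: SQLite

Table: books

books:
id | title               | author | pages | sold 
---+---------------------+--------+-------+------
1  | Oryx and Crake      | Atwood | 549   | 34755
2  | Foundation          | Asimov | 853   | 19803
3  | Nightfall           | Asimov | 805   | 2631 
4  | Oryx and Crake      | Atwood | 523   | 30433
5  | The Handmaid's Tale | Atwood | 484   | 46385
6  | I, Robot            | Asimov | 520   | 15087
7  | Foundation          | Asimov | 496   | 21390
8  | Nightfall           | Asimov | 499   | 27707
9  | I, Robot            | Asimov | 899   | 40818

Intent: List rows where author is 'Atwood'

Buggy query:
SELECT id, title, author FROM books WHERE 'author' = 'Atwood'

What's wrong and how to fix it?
Bug: Single quotes denote string literals in SQL; the column name is being compared as a constant string

Fix: Reference the column as author without single quotes

Corrected query:
SELECT id, title, author FROM books WHERE author = 'Atwood'

Result:
id | title               | author
---+---------------------+-------
1  | Oryx and Crake      | Atwood
4  | Oryx and Crake      | Atwood
5  | The Handmaid's Tale | Atwood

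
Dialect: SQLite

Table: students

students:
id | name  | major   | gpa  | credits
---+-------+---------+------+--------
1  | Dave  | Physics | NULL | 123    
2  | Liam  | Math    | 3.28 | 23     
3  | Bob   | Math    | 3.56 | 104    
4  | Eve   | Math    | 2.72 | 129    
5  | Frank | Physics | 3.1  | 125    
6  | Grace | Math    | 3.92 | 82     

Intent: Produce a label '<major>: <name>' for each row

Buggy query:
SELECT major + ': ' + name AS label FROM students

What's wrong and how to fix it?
Bug: SQLite uses || for string concatenation; + coerces text to numbers (yielding 0)

Fix: Replace + with || to concatenate text

Corrected query:
SELECT major || ': ' || name AS label FROM students

Result:
label         
--------------
Physics: Dave 
Math: Liam    
Math: Bob     
Math: Eve     
Physics: Frank
Math: Grace   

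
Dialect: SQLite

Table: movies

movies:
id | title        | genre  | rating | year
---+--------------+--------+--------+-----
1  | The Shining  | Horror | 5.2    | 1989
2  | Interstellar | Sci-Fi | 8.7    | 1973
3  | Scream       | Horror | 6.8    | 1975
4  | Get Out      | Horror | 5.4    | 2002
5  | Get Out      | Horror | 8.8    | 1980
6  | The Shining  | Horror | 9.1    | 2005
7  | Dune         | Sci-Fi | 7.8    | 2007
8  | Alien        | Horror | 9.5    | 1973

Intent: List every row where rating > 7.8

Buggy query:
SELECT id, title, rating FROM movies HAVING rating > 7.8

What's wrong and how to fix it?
Bug: This is a non-aggregate query (no GROUP BY, no aggregates), so in SQLite the HAVING clause is invalid here; a row-level condition belongs in WHERE

Fix: Use WHERE for row-level filtering

Corrected query:
SELECT id, title, rating FROM movies WHERE rating > 7.8

Result:
id | title        | rating
---+--------------+-------
2  | Interstellar | 8.7   
5  | Get Out      | 8.8   
6  | The Shining  | 9.1   
8  | Alien        | 9.5   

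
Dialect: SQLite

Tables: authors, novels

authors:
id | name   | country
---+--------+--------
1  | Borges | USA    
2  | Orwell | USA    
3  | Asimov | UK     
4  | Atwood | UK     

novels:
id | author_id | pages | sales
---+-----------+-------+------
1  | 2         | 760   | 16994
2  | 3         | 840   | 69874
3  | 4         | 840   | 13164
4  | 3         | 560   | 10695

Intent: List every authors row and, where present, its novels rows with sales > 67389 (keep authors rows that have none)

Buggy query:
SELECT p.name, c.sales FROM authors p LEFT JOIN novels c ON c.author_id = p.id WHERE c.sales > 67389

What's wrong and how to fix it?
Bug: Filtering c.sales in WHERE discards the NULL rows produced by LEFT JOIN, turning it into an inner join

Fix: Move the right-table condition into the ON clause so unmatched parents are kept

Corrected query:
SELECT p.name, c.sales FROM authors p LEFT JOIN novels c ON c.author_id = p.id AND c.sales > 67389

Result:
name   | sales
-------+------
Borges | NULL 
Orwell | NULL 
Asimov | 69874
Atwood | NULL 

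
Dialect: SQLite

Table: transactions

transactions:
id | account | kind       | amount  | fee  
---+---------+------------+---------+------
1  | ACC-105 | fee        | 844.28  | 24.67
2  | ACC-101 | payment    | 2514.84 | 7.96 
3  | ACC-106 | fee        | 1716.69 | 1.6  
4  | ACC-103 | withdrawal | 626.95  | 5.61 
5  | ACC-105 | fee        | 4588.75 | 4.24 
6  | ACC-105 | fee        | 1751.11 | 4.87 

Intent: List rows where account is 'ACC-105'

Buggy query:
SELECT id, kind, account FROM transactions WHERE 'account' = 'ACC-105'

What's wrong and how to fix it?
Bug: Single quotes denote string literals in SQL; the column name is being compared as a constant string

Fix: Remove the quotes around the column name (or use double quotes for an identifier)

Corrected query:
SELECT id, kind, account FROM transactions WHERE account = 'ACC-105'

Result:
id | kind | account
---+------+--------
1  | fee  | ACC-105
5  | fee  | ACC-105
6  | fee  | ACC-105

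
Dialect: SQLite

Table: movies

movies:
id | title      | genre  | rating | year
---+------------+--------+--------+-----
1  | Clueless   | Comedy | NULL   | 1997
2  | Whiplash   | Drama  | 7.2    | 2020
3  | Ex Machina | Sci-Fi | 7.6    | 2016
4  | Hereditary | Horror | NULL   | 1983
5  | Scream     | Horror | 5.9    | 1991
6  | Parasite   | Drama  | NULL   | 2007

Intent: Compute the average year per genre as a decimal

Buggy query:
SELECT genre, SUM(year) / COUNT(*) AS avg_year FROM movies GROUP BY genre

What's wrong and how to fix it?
Bug: SUM(year) and COUNT(*) are both integers; the division truncates the fractional part

Fix: Cast one side to REAL so the division keeps the fractional part

Corrected query:
SELECT genre, SUM(year) * 1.0 / COUNT(*) AS avg_year FROM movies GROUP BY genre

Result:
genre  | avg_year
-------+---------
Comedy | 1997    
Drama  | 2013.5  
Horror | 1987    
Sci-Fi | 2016    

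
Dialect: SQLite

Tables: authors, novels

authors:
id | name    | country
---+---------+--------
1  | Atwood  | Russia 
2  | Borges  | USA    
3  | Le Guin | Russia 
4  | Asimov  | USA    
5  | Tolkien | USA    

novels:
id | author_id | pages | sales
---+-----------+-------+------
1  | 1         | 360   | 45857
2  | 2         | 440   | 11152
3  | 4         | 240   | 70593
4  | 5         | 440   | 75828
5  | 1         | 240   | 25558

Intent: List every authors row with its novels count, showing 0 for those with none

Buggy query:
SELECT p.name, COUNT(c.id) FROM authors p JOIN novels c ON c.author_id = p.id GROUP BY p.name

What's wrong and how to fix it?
Bug: An inner join excludes parents with zero children

Fix: Use LEFT JOIN so parents without children still appear (COUNT(c.id) gives 0)

Corrected query:
SELECT p.name, COUNT(c.id) FROM authors p LEFT JOIN novels c ON c.author_id = p.id GROUP BY p.name

Result:
name    | COUNT(c.id)
--------+------------
Asimov  | 1          
Atwood  | 2          
Borges  | 1          
Le Guin | 0          
Tolkien | 1          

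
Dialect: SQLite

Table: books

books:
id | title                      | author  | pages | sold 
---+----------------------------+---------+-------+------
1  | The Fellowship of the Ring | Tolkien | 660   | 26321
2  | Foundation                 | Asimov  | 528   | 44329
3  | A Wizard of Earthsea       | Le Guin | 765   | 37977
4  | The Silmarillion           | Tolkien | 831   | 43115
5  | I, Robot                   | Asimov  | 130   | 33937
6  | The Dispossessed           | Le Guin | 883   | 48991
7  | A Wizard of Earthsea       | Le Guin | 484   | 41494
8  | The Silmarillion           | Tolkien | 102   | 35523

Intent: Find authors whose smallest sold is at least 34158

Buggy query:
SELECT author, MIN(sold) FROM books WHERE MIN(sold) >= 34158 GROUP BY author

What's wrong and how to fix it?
Bug: MIN() in WHERE is a misuse of aggregate

Fix: Use HAVING for the per-group MIN condition

Corrected query:
SELECT author, MIN(sold) FROM books GROUP BY author HAVING MIN(sold) >= 34158

Result:
author  | MIN(sold)
--------+----------
Le Guin | 37977    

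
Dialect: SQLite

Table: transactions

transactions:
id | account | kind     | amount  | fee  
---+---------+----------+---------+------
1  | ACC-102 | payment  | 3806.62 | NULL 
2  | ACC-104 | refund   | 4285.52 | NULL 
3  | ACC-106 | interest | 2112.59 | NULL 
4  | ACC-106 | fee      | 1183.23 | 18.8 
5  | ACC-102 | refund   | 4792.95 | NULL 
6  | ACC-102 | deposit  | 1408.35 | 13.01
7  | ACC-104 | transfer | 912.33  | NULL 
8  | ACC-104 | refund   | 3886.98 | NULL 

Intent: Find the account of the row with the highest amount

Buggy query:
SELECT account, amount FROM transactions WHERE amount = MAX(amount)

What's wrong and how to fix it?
Bug: MAX(amount) is an aggregate and cannot be used directly in WHERE

Fix: Wrap MAX in a scalar subquery so WHERE compares against a single value

Corrected query:
SELECT account, amount FROM transactions WHERE amount = (SELECT MAX(amount) FROM transactions)

Result:
account | amount 
--------+--------
ACC-102 | 4792.95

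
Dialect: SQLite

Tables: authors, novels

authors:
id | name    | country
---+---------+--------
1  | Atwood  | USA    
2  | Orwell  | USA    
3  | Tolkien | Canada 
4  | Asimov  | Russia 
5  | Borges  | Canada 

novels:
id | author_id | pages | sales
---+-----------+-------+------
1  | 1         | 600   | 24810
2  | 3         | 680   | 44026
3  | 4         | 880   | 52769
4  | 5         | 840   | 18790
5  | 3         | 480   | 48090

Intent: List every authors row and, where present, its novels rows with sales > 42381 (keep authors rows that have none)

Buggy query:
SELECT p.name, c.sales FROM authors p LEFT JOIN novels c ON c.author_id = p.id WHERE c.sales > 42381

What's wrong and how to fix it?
Bug: A WHERE condition on the right-hand table after LEFT JOIN drops unmatched parents

Fix: Put 'c.sales > 42381' in the JOIN's ON clause instead of WHERE

Corrected query:
SELECT p.name, c.sales FROM authors p LEFT JOIN novels c ON c.author_id = p.id AND c.sales > 42381

Result:
name    | sales
--------+------
Atwood  | NULL 
Orwell  | NULL 
Tolkien | 44026
Tolkien | 48090
Asimov  | 52769
Borges  | NULL 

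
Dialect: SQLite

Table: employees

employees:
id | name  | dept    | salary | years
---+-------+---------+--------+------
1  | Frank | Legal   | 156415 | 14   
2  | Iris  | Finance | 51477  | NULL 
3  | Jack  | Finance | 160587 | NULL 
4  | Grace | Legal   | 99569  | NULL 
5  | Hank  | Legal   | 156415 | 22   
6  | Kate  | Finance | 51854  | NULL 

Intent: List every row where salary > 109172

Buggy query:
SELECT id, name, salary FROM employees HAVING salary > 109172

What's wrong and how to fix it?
Bug: This is a non-aggregate query (no GROUP BY, no aggregates), so in SQLite the HAVING clause is invalid here; a row-level condition belongs in WHERE

Fix: Replace HAVING with WHERE since the condition applies to individual rows

Corrected query:
SELECT id, name, salary FROM employees WHERE salary > 109172

Result:
id | name  | salary
---+-------+-------
1  | Frank | 156415
3  | Jack  | 160587
5  | Hank  | 156415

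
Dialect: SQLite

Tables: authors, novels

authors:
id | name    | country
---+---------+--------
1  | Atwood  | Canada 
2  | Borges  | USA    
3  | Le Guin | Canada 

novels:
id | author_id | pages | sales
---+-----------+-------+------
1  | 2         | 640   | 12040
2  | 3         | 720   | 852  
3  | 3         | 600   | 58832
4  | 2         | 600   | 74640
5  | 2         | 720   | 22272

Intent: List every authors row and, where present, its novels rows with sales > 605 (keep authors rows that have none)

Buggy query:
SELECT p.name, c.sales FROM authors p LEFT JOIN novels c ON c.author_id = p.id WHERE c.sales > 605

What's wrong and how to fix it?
Bug: A WHERE condition on the right-hand table after LEFT JOIN drops unmatched parents

Fix: Put 'c.sales > 605' in the JOIN's ON clause instead of WHERE

Corrected query:
SELECT p.name, c.sales FROM authors p LEFT JOIN novels c ON c.author_id = p.id AND c.sales > 605

Result:
name    | sales
--------+------
Atwood  | NULL 
Borges  | 12040
Borges  | 22272
Borges  | 74640
Le Guin | 852  
Le Guin | 58832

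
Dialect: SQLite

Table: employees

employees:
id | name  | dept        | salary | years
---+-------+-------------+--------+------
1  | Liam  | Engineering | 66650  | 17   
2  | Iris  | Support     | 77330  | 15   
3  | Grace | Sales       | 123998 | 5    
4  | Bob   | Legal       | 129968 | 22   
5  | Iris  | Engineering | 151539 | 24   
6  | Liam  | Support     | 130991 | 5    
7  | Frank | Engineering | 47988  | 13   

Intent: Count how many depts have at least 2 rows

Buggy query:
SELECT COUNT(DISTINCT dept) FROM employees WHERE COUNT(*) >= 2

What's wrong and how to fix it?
Bug: COUNT(*) cannot appear in WHERE; the per-group count doesn't exist yet

Fix: Group first with HAVING COUNT(*) >= 2, then COUNT the resulting groups

Corrected query:
SELECT COUNT(*) FROM (SELECT dept FROM employees GROUP BY dept HAVING COUNT(*) >= 2)

Result:
COUNT(*)
--------
2       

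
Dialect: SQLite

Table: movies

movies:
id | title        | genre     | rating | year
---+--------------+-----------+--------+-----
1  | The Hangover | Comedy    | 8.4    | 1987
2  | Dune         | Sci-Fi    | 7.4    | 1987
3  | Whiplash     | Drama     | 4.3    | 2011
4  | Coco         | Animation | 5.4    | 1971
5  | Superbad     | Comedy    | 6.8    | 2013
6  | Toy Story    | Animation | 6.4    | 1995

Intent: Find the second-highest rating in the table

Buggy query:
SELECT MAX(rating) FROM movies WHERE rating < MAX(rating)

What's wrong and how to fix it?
Bug: The inner MAX is an aggregate inside WHERE, which is not allowed

Fix: Compute the overall MAX in a subquery, then take MAX of rows below it

Corrected query:
SELECT MAX(rating) FROM movies WHERE rating < (SELECT MAX(rating) FROM movies)

Result:
MAX(rating)
-----------
7.4        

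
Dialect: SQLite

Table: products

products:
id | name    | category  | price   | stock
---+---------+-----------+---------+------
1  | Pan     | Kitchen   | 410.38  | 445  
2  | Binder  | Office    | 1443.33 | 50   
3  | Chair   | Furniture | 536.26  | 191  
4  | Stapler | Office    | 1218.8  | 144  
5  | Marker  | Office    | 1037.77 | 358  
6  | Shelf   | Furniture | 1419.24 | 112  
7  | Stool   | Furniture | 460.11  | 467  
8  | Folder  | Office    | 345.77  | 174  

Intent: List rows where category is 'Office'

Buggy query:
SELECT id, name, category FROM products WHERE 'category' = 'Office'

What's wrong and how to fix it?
Bug: 'category' in single quotes is a string literal, not the column; the comparison is literal-vs-literal and never true

Fix: Reference the column as category without single quotes

Corrected query:
SELECT id, name, category FROM products WHERE category = 'Office'

Result:
id | name    | category
---+---------+---------
2  | Binder  | Office  
4  | Stapler | Office  
5  | Marker  | Office  
8  | Folder  | Office  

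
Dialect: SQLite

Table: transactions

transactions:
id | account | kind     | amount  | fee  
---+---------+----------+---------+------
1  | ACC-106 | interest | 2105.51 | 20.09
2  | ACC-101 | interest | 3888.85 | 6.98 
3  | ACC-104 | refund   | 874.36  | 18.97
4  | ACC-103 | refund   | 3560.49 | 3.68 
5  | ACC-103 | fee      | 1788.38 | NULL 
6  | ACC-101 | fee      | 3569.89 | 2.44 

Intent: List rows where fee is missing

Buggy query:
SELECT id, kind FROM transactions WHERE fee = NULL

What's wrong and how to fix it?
Bug: '= NULL' is always unknown in SQL three-valued logic, so no rows match

Fix: Use IS NULL to test for NULL

Corrected query:
SELECT id, kind FROM transactions WHERE fee IS NULL

Result:
id | kind
---+-----
5  | fee 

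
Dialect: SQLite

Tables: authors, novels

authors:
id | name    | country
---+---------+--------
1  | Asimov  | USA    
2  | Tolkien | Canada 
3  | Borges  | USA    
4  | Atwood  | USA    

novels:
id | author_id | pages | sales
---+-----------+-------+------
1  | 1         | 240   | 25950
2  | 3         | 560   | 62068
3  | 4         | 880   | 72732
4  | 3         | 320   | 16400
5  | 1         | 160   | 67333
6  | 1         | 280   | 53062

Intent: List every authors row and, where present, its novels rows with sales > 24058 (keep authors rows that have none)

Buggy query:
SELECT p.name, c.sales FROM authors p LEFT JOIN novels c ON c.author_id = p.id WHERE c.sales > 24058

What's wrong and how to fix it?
Bug: Filtering c.sales in WHERE discards the NULL rows produced by LEFT JOIN, turning it into an inner join

Fix: Put 'c.sales > 24058' in the JOIN's ON clause instead of WHERE

Corrected query:
SELECT p.name, c.sales FROM authors p LEFT JOIN novels c ON c.author_id = p.id AND c.sales > 24058

Result:
name    | sales
--------+------
Asimov  | 25950
Asimov  | 53062
Asimov  | 67333
Tolkien | NULL 
Borges  | 62068
Atwood  | 72732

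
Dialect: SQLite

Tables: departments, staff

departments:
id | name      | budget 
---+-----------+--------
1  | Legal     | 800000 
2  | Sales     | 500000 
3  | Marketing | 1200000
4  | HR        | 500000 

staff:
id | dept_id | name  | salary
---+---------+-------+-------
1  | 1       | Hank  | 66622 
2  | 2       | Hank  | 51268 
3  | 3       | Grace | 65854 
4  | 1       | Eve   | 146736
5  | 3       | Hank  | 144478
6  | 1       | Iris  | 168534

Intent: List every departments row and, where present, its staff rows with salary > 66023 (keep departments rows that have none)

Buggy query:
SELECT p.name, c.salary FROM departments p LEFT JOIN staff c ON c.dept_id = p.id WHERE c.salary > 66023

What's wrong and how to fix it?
Bug: Filtering c.salary in WHERE discards the NULL rows produced by LEFT JOIN, turning it into an inner join

Fix: Put 'c.salary > 66023' in the JOIN's ON clause instead of WHERE

Corrected query:
SELECT p.name, c.salary FROM departments p LEFT JOIN staff c ON c.dept_id = p.id AND c.salary > 66023

Result:
name      | salary
----------+-------
Legal     | 66622 
Legal     | 146736
Legal     | 168534
Sales     | NULL  
Marketing | 144478
HR        | NULL  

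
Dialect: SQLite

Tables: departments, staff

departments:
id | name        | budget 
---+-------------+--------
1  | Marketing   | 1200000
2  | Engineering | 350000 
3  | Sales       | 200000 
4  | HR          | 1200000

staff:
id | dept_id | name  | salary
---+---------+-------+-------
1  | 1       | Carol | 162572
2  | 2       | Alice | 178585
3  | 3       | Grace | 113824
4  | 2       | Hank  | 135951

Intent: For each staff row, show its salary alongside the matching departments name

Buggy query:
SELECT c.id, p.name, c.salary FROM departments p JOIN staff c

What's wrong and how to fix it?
Bug: Missing join condition: each staff row is matched to all departments rows instead of just its own

Fix: Add ON c.dept_id = p.id to the JOIN

Corrected query:
SELECT c.id, p.name, c.salary FROM departments p JOIN staff c ON c.dept_id = p.id

Result:
id | name        | salary
---+-------------+-------
1  | Marketing   | 162572
2  | Engineering | 178585
3  | Sales       | 113824
4  | Engineering | 135951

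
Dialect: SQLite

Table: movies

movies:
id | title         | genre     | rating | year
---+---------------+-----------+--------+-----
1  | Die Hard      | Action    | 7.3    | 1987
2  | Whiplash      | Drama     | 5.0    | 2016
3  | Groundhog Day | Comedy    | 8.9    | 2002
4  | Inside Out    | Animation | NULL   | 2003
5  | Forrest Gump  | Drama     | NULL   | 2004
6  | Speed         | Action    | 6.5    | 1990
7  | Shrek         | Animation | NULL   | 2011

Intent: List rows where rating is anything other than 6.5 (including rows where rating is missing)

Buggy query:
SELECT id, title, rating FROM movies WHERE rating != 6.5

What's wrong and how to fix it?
Bug: Inequality against NULL is unknown, not true; rows with NULL are dropped

Fix: Handle NULL separately with IS NULL alongside the inequality

Corrected query:
SELECT id, title, rating FROM movies WHERE rating != 6.5 OR rating IS NULL

Result:
id | title         | rating
---+---------------+-------
1  | Die Hard      | 7.3   
2  | Whiplash      | 5     
3  | Groundhog Day | 8.9   
4  | Inside Out    | NULL  
5  | Forrest Gump  | NULL  
7  | Shrek         | NULL  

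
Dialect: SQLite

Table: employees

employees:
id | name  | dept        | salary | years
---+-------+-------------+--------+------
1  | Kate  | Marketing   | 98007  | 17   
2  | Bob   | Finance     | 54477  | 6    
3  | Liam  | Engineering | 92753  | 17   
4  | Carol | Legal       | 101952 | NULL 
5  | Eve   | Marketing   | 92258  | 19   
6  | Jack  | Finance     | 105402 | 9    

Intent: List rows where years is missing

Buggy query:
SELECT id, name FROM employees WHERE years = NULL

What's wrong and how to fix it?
Bug: Comparing to NULL with '=' never matches; NULL = NULL is unknown, not true

Fix: Replace '= NULL' with 'IS NULL'

Corrected query:
SELECT id, name FROM employees WHERE years IS NULL

Result:
id | name 
---+------
4  | Carol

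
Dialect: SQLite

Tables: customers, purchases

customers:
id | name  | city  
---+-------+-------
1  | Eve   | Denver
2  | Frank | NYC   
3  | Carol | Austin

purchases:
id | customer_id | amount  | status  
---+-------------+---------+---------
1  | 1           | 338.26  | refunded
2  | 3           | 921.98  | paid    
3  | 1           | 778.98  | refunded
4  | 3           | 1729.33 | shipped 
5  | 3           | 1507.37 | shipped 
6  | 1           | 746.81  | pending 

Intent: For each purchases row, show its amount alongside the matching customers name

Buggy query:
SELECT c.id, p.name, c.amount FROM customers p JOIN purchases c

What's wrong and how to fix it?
Bug: JOIN with no ON clause produces a cartesian product; every purchases row pairs with every customers row

Fix: Add ON c.customer_id = p.id to the JOIN

Corrected query:
SELECT c.id, p.name, c.amount FROM customers p JOIN purchases c ON c.customer_id = p.id

Result:
id | name  | amount 
---+-------+--------
1  | Eve   | 338.26 
2  | Carol | 921.98 
3  | Eve   | 778.98 
4  | Carol | 1729.33
5  | Carol | 1507.37
6  | Eve   | 746.81 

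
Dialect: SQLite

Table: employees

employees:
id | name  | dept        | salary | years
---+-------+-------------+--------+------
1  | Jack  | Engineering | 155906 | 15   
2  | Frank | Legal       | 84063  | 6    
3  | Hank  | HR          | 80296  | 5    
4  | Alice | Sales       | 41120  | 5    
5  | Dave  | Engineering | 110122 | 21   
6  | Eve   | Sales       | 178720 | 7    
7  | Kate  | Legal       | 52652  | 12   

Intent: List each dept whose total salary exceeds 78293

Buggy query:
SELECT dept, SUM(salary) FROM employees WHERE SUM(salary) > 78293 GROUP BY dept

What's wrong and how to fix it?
Bug: WHERE runs before GROUP BY, so aggregates aren't available there

Fix: Move the aggregate condition to a HAVING clause

Corrected query:
SELECT dept, SUM(salary) FROM employees GROUP BY dept HAVING SUM(salary) > 78293

Result:
dept        | SUM(salary)
------------+------------
Engineering | 266028     
HR          | 80296      
Legal       | 136715     
Sales       | 219840     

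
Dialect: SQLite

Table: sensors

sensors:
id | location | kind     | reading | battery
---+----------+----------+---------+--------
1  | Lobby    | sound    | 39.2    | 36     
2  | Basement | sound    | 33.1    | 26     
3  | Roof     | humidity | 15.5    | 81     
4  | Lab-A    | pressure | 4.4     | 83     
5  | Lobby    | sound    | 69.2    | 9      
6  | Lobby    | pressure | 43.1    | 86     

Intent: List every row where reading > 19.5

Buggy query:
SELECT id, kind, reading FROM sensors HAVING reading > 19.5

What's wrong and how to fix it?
Bug: HAVING filters the output of aggregation, but this query has no GROUP BY and no aggregate functions, so SQLite rejects it (HAVING clause on a non-aggregate query); the condition here is per row

Fix: Replace HAVING with WHERE since the condition applies to individual rows

Corrected query:
SELECT id, kind, reading FROM sensors WHERE reading > 19.5

Result:
id | kind     | reading
---+----------+--------
1  | sound    | 39.2   
2  | sound    | 33.1   
5  | sound    | 69.2   
6  | pressure | 43.1   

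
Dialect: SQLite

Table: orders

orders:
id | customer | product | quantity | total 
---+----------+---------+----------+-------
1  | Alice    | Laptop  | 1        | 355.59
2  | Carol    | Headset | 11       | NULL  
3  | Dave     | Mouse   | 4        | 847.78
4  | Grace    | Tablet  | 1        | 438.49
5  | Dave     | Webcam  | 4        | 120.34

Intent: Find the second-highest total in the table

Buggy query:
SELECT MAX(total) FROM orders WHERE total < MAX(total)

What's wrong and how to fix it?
Bug: The inner MAX is an aggregate inside WHERE, which is not allowed

Fix: Put the inner MAX in a scalar subquery

Corrected query:
SELECT MAX(total) FROM orders WHERE total < (SELECT MAX(total) FROM orders)

Result:
MAX(total)
----------
438.49    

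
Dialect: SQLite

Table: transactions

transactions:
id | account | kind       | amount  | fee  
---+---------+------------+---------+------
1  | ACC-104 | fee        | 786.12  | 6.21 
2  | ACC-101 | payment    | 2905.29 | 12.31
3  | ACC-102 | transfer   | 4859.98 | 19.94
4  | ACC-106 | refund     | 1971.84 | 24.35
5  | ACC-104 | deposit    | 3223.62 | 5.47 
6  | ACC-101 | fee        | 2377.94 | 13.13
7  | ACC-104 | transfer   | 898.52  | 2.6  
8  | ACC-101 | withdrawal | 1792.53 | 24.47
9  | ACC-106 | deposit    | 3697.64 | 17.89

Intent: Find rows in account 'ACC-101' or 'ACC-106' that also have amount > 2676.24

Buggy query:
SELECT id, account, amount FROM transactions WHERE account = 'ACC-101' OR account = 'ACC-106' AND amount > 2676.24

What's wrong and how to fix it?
Bug: AND binds tighter than OR, so this parses as account = 'ACC-101' OR (account = 'ACC-106' AND amount > 2676.24)

Fix: Add parentheses around the OR so the AND applies to both alternatives

Corrected query:
SELECT id, account, amount FROM transactions WHERE (account = 'ACC-101' OR account = 'ACC-106') AND amount > 2676.24

Result:
id | account | amount 
---+---------+--------
2  | ACC-101 | 2905.29
9  | ACC-106 | 3697.64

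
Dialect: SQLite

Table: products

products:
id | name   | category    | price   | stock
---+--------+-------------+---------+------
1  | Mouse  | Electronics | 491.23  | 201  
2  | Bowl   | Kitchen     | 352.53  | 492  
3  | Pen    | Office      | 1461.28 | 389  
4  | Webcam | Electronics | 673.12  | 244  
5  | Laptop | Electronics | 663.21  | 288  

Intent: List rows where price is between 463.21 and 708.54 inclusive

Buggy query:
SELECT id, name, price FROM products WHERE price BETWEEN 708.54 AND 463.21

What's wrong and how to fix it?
Bug: The bounds are reversed; BETWEEN a AND b requires a <= b to match anything

Fix: Swap the bounds so the smaller value comes first

Corrected query:
SELECT id, name, price FROM products WHERE price BETWEEN 463.21 AND 708.54

Result:
id | name   | price 
---+--------+-------
1  | Mouse  | 491.23
4  | Webcam | 673.12
5  | Laptop | 663.21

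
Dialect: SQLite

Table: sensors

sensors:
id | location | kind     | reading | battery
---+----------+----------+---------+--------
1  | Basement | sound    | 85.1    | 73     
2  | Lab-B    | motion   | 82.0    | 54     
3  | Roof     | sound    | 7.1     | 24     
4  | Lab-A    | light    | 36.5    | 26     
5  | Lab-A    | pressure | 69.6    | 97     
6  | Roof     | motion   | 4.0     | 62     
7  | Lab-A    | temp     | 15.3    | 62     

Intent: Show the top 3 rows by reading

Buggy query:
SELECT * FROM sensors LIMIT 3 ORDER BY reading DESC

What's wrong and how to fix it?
Bug: ORDER BY cannot follow LIMIT; LIMIT is the final clause

Fix: Swap the clauses: ORDER BY first, then LIMIT

Corrected query:
SELECT * FROM sensors ORDER BY reading DESC LIMIT 3

Result:
id | location | kind     | reading | battery
---+----------+----------+---------+--------
1  | Basement | sound    | 85.1    | 73     
2  | Lab-B    | motion   | 82      | 54     
5  | Lab-A    | pressure | 69.6    | 97     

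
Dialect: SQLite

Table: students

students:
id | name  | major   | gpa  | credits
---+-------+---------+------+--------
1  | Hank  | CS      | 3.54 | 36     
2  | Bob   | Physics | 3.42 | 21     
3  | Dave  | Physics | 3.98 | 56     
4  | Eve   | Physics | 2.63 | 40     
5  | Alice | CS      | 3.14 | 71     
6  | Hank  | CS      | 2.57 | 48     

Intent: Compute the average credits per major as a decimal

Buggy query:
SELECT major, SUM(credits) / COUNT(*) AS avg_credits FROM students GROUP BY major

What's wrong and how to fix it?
Bug: Both operands are integers, so '/' performs integer division and truncates

Fix: Cast one side to REAL so the division keeps the fractional part

Corrected query:
SELECT major, SUM(credits) * 1.0 / COUNT(*) AS avg_credits FROM students GROUP BY major

Result:
major   | avg_credits
--------+------------
CS      | 51.666667  
Physics | 39         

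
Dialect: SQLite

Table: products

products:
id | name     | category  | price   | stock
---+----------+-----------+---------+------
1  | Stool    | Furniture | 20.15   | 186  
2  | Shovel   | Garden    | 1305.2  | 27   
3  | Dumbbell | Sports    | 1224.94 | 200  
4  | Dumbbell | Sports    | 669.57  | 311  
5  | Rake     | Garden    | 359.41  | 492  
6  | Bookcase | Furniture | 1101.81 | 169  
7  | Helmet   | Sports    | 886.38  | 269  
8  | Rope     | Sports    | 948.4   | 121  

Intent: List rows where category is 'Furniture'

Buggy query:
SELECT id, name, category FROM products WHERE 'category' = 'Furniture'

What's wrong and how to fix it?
Bug: 'category' in single quotes is a string literal, not the column; the comparison is literal-vs-literal and never true

Fix: Reference the column as category without single quotes

Corrected query:
SELECT id, name, category FROM products WHERE category = 'Furniture'

Result:
id | name     | category 
---+----------+----------
1  | Stool    | Furniture
6  | Bookcase | Furniture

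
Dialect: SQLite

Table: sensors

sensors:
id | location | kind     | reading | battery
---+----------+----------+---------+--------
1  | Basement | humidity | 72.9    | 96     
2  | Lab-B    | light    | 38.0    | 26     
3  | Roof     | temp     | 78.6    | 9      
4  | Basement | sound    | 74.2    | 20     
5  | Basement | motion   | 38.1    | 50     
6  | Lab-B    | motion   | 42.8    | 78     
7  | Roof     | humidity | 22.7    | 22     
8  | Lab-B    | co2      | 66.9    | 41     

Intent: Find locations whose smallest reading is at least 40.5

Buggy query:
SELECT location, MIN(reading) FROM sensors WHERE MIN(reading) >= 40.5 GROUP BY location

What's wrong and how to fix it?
Bug: MIN() in WHERE is a misuse of aggregate

Fix: Use HAVING for the per-group MIN condition

Corrected query:
SELECT location, MIN(reading) FROM sensors GROUP BY location HAVING MIN(reading) >= 40.5

Result:
(no rows)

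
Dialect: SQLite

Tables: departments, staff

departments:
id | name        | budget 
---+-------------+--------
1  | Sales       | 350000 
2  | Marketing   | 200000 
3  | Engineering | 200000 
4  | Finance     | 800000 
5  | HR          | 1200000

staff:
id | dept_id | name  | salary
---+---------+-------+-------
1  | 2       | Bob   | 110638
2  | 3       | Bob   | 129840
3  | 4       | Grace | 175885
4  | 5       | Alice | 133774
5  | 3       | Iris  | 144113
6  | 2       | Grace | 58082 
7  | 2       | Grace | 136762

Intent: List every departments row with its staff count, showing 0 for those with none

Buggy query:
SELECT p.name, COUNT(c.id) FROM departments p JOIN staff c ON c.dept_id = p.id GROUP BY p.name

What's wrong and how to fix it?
Bug: An inner join excludes parents with zero children

Fix: Use LEFT JOIN so parents without children still appear (COUNT(c.id) gives 0)

Corrected query:
SELECT p.name, COUNT(c.id) FROM departments p LEFT JOIN staff c ON c.dept_id = p.id GROUP BY p.name

Result:
name        | COUNT(c.id)
------------+------------
Engineering | 2          
Finance     | 1          
HR          | 1          
Marketing   | 3          
Sales       | 0          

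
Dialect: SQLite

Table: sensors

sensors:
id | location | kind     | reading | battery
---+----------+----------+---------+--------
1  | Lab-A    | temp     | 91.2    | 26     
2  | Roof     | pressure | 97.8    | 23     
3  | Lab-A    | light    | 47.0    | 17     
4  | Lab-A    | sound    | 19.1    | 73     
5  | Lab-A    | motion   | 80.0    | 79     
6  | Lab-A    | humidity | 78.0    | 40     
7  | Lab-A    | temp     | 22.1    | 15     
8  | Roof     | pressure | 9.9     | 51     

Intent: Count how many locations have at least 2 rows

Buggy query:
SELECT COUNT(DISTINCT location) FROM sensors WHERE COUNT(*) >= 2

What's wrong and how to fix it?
Bug: COUNT(*) cannot appear in WHERE; the per-group count doesn't exist yet

Fix: Use a subquery that GROUPs and filters with HAVING, then count its rows

Corrected query:
SELECT COUNT(*) FROM (SELECT location FROM sensors GROUP BY location HAVING COUNT(*) >= 2)

Result:
COUNT(*)
--------
2       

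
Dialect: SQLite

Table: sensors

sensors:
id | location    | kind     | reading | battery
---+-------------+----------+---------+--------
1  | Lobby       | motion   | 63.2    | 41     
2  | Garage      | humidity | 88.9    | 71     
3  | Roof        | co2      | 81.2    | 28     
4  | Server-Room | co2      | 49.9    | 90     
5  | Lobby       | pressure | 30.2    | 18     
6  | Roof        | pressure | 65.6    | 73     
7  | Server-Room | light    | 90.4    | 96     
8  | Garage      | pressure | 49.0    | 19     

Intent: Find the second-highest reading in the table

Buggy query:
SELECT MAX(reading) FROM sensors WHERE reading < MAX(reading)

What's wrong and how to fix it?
Bug: MAX(reading) on the right of the comparison is an aggregate-in-WHERE error

Fix: Compute the overall MAX in a subquery, then take MAX of rows below it

Corrected query:
SELECT MAX(reading) FROM sensors WHERE reading < (SELECT MAX(reading) FROM sensors)

Result:
MAX(reading)
------------
88.9        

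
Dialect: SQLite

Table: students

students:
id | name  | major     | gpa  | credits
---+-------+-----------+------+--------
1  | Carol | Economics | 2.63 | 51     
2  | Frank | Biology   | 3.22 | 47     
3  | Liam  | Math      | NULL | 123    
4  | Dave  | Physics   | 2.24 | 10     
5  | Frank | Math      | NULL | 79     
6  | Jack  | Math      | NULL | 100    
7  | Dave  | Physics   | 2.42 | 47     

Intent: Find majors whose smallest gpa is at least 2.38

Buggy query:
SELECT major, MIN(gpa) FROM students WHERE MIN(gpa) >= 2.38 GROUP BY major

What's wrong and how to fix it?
Bug: MIN() in WHERE is a misuse of aggregate

Fix: Replace WHERE with HAVING after the GROUP BY

Corrected query:
SELECT major, MIN(gpa) FROM students GROUP BY major HAVING MIN(gpa) >= 2.38

Result:
major     | MIN(gpa)
----------+---------
Biology   | 3.22    
Economics | 2.63    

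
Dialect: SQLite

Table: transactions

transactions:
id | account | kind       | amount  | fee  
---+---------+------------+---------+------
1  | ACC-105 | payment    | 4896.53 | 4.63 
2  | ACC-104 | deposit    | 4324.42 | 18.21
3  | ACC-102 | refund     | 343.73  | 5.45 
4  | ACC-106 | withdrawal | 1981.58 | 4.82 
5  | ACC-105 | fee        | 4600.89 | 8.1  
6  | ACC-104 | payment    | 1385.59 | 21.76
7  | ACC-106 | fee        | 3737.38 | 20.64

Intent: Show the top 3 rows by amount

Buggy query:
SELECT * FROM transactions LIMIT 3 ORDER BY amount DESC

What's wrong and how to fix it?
Bug: LIMIT must come after ORDER BY

Fix: Sort with ORDER BY, then apply LIMIT

Corrected query:
SELECT * FROM transactions ORDER BY amount DESC LIMIT 3

Result:
id | account | kind    | amount  | fee  
---+---------+---------+---------+------
1  | ACC-105 | payment | 4896.53 | 4.63 
5  | ACC-105 | fee     | 4600.89 | 8.1  
2  | ACC-104 | deposit | 4324.42 | 18.21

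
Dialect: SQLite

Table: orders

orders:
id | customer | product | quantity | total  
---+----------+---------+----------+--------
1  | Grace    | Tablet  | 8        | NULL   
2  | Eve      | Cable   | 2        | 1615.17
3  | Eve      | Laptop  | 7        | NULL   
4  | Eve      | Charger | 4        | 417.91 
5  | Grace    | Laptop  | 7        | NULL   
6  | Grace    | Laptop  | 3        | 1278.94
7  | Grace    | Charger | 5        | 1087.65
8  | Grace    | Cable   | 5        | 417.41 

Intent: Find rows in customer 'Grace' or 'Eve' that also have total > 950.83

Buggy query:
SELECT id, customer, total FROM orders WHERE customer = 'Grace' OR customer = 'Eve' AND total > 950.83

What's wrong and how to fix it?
Bug: Without parentheses, AND is evaluated before OR, so the total filter only applies to the 'Eve' branch

Fix: Group the OR with parentheses (or use IN), then AND the threshold

Corrected query:
SELECT id, customer, total FROM orders WHERE (customer = 'Grace' OR customer = 'Eve') AND total > 950.83

Result:
id | customer | total  
---+----------+--------
2  | Eve      | 1615.17
6  | Grace    | 1278.94
7  | Grace    | 1087.65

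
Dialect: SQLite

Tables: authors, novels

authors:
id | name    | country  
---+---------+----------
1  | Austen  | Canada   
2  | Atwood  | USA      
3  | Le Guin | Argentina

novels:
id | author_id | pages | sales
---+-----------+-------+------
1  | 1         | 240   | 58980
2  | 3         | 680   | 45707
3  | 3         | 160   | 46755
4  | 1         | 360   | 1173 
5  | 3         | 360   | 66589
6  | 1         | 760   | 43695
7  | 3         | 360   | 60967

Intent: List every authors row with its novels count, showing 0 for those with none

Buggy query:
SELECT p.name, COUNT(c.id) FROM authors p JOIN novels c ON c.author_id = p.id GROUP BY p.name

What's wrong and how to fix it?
Bug: An inner join excludes parents with zero children

Fix: Use LEFT JOIN so parents without children still appear (COUNT(c.id) gives 0)

Corrected query:
SELECT p.name, COUNT(c.id) FROM authors p LEFT JOIN novels c ON c.author_id = p.id GROUP BY p.name

Result:
name    | COUNT(c.id)
--------+------------
Atwood  | 0          
Austen  | 3          
Le Guin | 4          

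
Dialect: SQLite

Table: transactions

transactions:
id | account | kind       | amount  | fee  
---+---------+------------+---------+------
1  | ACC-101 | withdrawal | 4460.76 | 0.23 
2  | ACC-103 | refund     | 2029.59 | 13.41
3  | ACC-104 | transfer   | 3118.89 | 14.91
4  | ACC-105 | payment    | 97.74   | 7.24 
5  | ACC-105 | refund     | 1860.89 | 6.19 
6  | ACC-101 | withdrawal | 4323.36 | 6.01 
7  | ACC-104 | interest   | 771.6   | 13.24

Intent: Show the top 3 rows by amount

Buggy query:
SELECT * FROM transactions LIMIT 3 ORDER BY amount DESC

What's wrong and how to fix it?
Bug: ORDER BY cannot follow LIMIT; LIMIT is the final clause

Fix: Swap the clauses: ORDER BY first, then LIMIT

Corrected query:
SELECT * FROM transactions ORDER BY amount DESC LIMIT 3

Result:
id | account | kind       | amount  | fee  
---+---------+------------+---------+------
1  | ACC-101 | withdrawal | 4460.76 | 0.23 
6  | ACC-101 | withdrawal | 4323.36 | 6.01 
3  | ACC-104 | transfer   | 3118.89 | 14.91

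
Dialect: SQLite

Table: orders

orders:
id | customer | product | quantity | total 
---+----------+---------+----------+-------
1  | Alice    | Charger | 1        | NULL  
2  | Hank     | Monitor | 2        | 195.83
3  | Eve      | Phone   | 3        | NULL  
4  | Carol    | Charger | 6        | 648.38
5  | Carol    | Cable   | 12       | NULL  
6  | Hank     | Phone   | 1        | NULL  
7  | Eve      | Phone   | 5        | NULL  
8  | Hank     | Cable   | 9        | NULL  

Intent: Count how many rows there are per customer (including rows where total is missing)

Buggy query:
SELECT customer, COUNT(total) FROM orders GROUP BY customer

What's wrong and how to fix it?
Bug: COUNT(total) skips NULLs, so groups with missing total are undercounted

Fix: Use COUNT(*) to count all rows regardless of NULL

Corrected query:
SELECT customer, COUNT(*) FROM orders GROUP BY customer

Result:
customer | COUNT(*)
---------+---------
Alice    | 1       
Carol    | 2       
Eve      | 2       
Hank     | 3       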